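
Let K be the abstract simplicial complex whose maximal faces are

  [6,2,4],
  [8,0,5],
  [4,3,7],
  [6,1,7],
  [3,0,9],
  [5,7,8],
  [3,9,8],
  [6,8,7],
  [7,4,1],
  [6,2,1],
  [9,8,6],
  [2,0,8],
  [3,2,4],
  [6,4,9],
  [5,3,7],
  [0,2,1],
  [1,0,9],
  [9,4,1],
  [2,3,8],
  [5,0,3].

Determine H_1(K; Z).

Order the vertices as 0 < 1 < 2 < 3 < 4 < 5 < 6 < 7 < 8 < 9. Listing each simplex with vertices in this order, K has dimension 2 with simplices:

  0-simplices (10): [0], [1], [2], [3], [4], [5], [6], [7], [8], [9]
  1-simplices (30): (30 of them)
  2-simplices (20): (20 of them)

so the chain groups are C_0 ≅ Z^10, C_1 ≅ Z^30, C_2 ≅ Z^20.

∂_1: C_1 → C_0 sends each edge [p,q] (with p < q) to q − p.
As a 10×30 matrix over Z this has rank 9, with invariant factors (1,1,1,1,1,1,1,1,1).

∂_2: C_2 → C_1 sends each 2-simplex [p,q,r] to [q,r] − [p,r] + [p,q]. For instance
  ∂[3,8,9] = [8,9] − [3,9] + [3,8],
  ∂[2,3,8] = [3,8] − [2,8] + [2,3].
As a 30×20 matrix over Z this has rank 20, with invariant factors (1,1,1,1,1,1,1,1,1,1,1,1,1,1,1,1,1,1,1,2).

Computing H_k = (kernel of ∂_k) / (image of ∂_{k+1}):

  H_1: rank ker ∂_1 − rank ∂_2 = (30 − 9) − 20 = 1, and ∂_2 has invariant factor 2 > 1, so H_1 ≅ Z ⊕ Z/2Z.

H_1 ≅ Z ⊕ Z/2Z.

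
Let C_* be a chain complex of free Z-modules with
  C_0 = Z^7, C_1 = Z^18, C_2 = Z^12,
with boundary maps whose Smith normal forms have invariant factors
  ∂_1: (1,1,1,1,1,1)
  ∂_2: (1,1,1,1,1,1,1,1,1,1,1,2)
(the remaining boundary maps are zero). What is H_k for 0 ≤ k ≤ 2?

H_0: b_0 = 7 − 0 − 6 = 1; torsion from ∂_1 factors > 1: none. So H_0 = Z.
H_1: b_1 = 18 − 6 − 12 = 0; torsion from ∂_2 factors > 1: [2]. So H_1 = Z_2.
H_2: b_2 = 12 − 12 − 0 = 0; torsion from ∂_3 factors > 1: none. So H_2 = 0.

H_0 = Z,  H_1 = Z_2,  H_2 = 0.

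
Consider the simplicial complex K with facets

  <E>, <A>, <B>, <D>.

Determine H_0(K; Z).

H_0 ≅ Z^4.

Take the total order A < B < D < E on the vertex set. Then K (dimension 0) consists of the simplices:

  0-simplices (4): A, B, D, E

so the chain groups are C_0 ≅ Z^4.

Reading off H_k = ker ∂_k / im ∂_{k+1}:

  H_0: rank C_0 − rank ∂_1 = 4 − 0 = 4, and there is no ∂_1, so H_0 = Z^4.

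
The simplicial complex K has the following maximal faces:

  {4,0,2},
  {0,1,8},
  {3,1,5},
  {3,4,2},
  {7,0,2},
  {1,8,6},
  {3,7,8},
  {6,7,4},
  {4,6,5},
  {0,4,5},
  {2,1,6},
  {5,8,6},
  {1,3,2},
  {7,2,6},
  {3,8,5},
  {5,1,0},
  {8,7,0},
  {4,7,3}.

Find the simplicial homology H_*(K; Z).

H_0 = Z,  H_1 = Z ⊕ Z/2Z,  H_2 = 0.

Fix the vertex order 0 < 1 < 2 < 3 < 4 < 5 < 6 < 7 < 8 and write every simplex with vertices in increasing order. Then dim K = 2 and the simplices of K are:

  0-simplices (9): [0], [1], [2], [3], [4], [5], [6], [7], [8]
  1-simplices (27): (27 of them)
  2-simplices (18): [0,1,5], [0,1,8], [0,2,4], [0,2,7], [0,4,5], [0,7,8], [1,2,3], [1,2,6], [1,3,5], [1,6,8], [2,3,4], [2,6,7], [3,4,7], [3,5,8], [3,7,8], [4,5,6], [4,6,7], [5,6,8]

Hence C_0 ≅ Z^9, C_1 ≅ Z^27, C_2 ≅ Z^18.

The boundary map ∂_1: C_1 → C_0 is given by ∂[p,q] = [q] − [p].
As a 9×27 matrix over Z this has rank 8, with invariant factors (1,1,1,1,1,1,1,1).

The boundary map ∂_2: C_2 → C_1 maps a triangle to the signed sum of its edges. For instance
  ∂[1,2,3] = [2,3] − [1,3] + [1,2],
  ∂[0,1,8] = [1,8] − [0,8] + [0,1].
As a 27×18 matrix over Z this has rank 18, with invariant factors (1,1,1,1,1,1,1,1,1,1,1,1,1,1,1,1,1,2).

Computing H_k = (kernel of ∂_k) / (image of ∂_{k+1}):

  H_0: rank C_0 − rank ∂_1 = 9 − 8 = 1, and the invariant factors of ∂_1 are all 1, so H_0 = Z.
  H_1: rank ker ∂_1 − rank ∂_2 = (27 − 8) − 18 = 1, and ∂_2 has invariant factor 2 > 1, so H_1 = Z ⊕ Z/2Z.
  H_2: rank ker ∂_2 − rank ∂_3 = (18 − 18) − 0 = 0, and there is no ∂_3, so H_2 = 0.

(K is a triangulation of the Klein bottle.)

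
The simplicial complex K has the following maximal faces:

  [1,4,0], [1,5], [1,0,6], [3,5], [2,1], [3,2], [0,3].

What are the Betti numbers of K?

b_0 = 1, b_1 = 2, b_2 = 0.

Fix the vertex order 0 < 1 < 2 < 3 < 4 < 5 < 6 and write every simplex with vertices in increasing order. Then dim K = 2 and the simplices of K are:

  0-simplices (7): [0], [1], [2], [3], [4], [5], [6]
  1-simplices (10): [0,1], [0,3], [0,4], [0,6], [1,2], [1,4], [1,5], [1,6], [2,3], [3,5]
  2-simplices (2): [0,1,4], [0,1,6]

giving chain groups C_0 ≅ Z^7, C_1 ≅ Z^10, C_2 ≅ Z^2.

The boundary map ∂_1: C_1 → C_0 sends each edge [p,q] (with p < q) to q − p.
As a 7×10 matrix over Z this has rank 6, with invariant factors (1,1,1,1,1,1).

∂_2: C_2 → C_1 sends each 2-simplex [p,q,r] to [q,r] − [p,r] + [p,q]. For instance
  ∂[0,1,4] = [1,4] − [0,4] + [0,1],
  ∂[0,1,6] = [1,6] − [0,6] + [0,1].
The resulting 10×2 matrix has rank 2, and its Smith normal form has invariant factors (1,1).

From H_k ≅ ker(∂_k) / im(∂_{k+1}) we obtain:

  H_0: rank C_0 − rank ∂_1 = 7 − 6 = 1, and the invariant factors of ∂_1 are all 1, so H_0 ≅ Z.
  H_1: rank ker ∂_1 − rank ∂_2 = (10 − 6) − 2 = 2, and the invariant factors of ∂_2 are all 1, so H_1 ≅ Z^2.
  H_2: rank ker ∂_2 − rank ∂_3 = (2 − 2) − 0 = 0, and there is no ∂_3, so H_2 ≅ 0.

Hence the Betti numbers are b_0 = 1, b_1 = 2, b_2 = 0.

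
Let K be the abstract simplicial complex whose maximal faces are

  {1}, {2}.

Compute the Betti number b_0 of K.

b_0 = 2.

We work with the vertex ordering 1 < 2. The simplices of K, each written with vertices in increasing order, are:

  0-simplices (2): [1], [2]

so the chain groups are C_0 ≅ Z^2.

From H_k ≅ ker(∂_k) / im(∂_{k+1}) we obtain:

  H_0: rank C_0 − rank ∂_1 = 2 − 0 = 2, and there is no ∂_1, so H_0 = Z^2.

Hence the Betti numbers are b_0 = 2.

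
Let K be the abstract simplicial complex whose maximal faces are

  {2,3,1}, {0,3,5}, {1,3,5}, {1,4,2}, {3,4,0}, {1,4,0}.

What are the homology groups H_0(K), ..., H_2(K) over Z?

We work with the vertex ordering 0 < 1 < 2 < 3 < 4 < 5. The simplices of K, each written with vertices in increasing order, are:

  0-simplices (6): [0], [1], [2], [3], [4], [5]
  1-simplices (12): [0,1], [0,3], [0,4], [0,5], [1,2], [1,3], [1,4], [1,5], [2,3], [2,4], [3,4], [3,5]
  2-simplices (6): [0,1,4], [0,3,4], [0,3,5], [1,2,3], [1,2,4], [1,3,5]

giving chain groups C_0 ≅ Z^6, C_1 ≅ Z^12, C_2 ≅ Z^6.

Boundary ∂_1: C_1 → C_0 sends each edge [p,q] (with p < q) to q − p. For instance
  ∂[1,4] = [4] − [1].
As a 6×12 matrix over Z this has rank 5, with invariant factors (1,1,1,1,1).

The boundary map ∂_2: C_2 → C_1 sends each 2-simplex [p,q,r] to [q,r] − [p,r] + [p,q]. For instance
  ∂[1,2,3] = [2,3] − [1,3] + [1,2],
  ∂[0,3,5] = [3,5] − [0,5] + [0,3].
As a 12×6 matrix over Z this has rank 6, with invariant factors (1,1,1,1,1,1).

Computing H_k = (kernel of ∂_k) / (image of ∂_{k+1}):

  H_0: rank C_0 − rank ∂_1 = 6 − 5 = 1, and the invariant factors of ∂_1 are all 1, so H_0 ≅ Z.
  H_1: rank ker ∂_1 − rank ∂_2 = (12 − 5) − 6 = 1, and the invariant factors of ∂_2 are all 1, so H_1 ≅ Z.
  H_2: rank ker ∂_2 − rank ∂_3 = (6 − 6) − 0 = 0, and there is no ∂_3, so H_2 ≅ 0.

H_0 = Z,  H_1 = Z,  H_2 = 0.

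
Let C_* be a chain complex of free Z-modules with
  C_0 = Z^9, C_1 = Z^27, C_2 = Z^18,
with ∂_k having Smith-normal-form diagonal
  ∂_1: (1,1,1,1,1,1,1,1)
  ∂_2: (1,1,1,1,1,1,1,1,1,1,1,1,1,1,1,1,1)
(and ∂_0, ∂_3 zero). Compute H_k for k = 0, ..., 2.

H_0: b_0 = 9 − 0 − 8 = 1; torsion from ∂_1 factors > 1: none. So H_0 = Z.
H_1: b_1 = 27 − 8 − 17 = 2; torsion from ∂_2 factors > 1: none. So H_1 = Z^2.
H_2: b_2 = 18 − 17 − 0 = 1; torsion from ∂_3 factors > 1: none. So H_2 = Z.

H_0 = Z,  H_1 = Z^2,  H_2 = Z.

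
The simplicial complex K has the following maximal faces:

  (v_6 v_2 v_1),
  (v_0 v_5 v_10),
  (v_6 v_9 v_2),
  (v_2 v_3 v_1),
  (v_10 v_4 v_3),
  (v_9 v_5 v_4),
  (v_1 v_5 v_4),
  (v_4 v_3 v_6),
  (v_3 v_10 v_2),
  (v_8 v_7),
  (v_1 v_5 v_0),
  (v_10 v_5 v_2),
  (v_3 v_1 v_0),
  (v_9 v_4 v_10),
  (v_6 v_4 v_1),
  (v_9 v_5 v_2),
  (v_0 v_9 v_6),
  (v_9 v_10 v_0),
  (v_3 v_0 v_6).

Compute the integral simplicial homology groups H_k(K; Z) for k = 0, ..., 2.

Take the total order v_0 < v_1 < v_2 < v_3 < v_4 < v_5 < v_6 < v_7 < v_8 < v_9 < v_10 on the vertex set. Then K (dimension 2) consists of the simplices:

  0-simplices (11): [v_0], [v_1], [v_2], [v_3], [v_4], [v_5], [v_6], [v_7], [v_8], [v_9], [v_10]
  1-simplices (28): (28 of them)
  2-simplices (18): (18 of them)

Hence C_0 ≅ Z^11, C_1 ≅ Z^28, C_2 ≅ Z^18.

The boundary map ∂_1: C_1 → C_0 maps an edge to its endpoints' difference, ∂[p,q] = q − p. For instance
  ∂[v_0,v_9] = [v_9] − [v_0].
As a 11×28 matrix over Z this has rank 9, with invariant factors (1,1,1,1,1,1,1,1,1).

Boundary ∂_2: C_2 → C_1 sends each 2-simplex [p,q,r] to [q,r] − [p,r] + [p,q]. For instance
  ∂[v_1,v_2,v_6] = [v_2,v_6] − [v_1,v_6] + [v_1,v_2],
  ∂[v_2,v_5,v_10] = [v_5,v_10] − [v_2,v_10] + [v_2,v_5].
The 28×18 boundary matrix has rank 18 and Smith normal form diag(1,1,1,1,1,1,1,1,1,1,1,1,1,1,1,1,1,2).

From H_k ≅ ker(∂_k) / im(∂_{k+1}) we obtain:

  H_0: rank C_0 − rank ∂_1 = 11 − 9 = 2, and the invariant factors of ∂_1 are all 1, so H_0 ≅ Z^2.
  H_1: rank ker ∂_1 − rank ∂_2 = (28 − 9) − 18 = 1, and ∂_2 has invariant factor 2 > 1, so H_1 ≅ Z × Z/2.
  H_2: rank ker ∂_2 − rank ∂_3 = (18 − 18) − 0 = 0, and there is no ∂_3, so H_2 ≅ 0.

As a check, the Euler characteristic is 11 − 28 + 18 = 1, which agrees with 2 − 1 + 0 = 1.

H_0 = Z^2,  H_1 = Z × Z/2,  H_2 = 0.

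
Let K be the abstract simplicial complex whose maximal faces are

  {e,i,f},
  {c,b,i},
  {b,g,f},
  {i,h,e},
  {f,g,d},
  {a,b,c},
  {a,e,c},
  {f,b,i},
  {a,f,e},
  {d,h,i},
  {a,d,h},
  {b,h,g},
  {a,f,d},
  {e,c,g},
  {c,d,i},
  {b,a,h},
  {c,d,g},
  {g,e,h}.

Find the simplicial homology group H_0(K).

Take the total order a < b < c < d < e < f < g < h < i on the vertex set. Then K (dimension 2) consists of the simplices:

  0-simplices (9): a, b, c, d, e, f, g, h, i
  1-simplices (27): ab, ac, ad, ae, af, ah, bc, bf, bg, bh, bi, cd, ce, cg, ci, df, dg, dh, di, ef, eg, eh, ei, fg, fi, gh, hi
  2-simplices (18): abc, abh, ace, adf, adh, aef, bci, bfg, bfi, bgh, cdg, cdi, ceg, dfg, dhi, efi, egh, ehi

so the chain groups are C_0 ≅ Z^9, C_1 ≅ Z^27, C_2 ≅ Z^18.

∂_1: C_1 → C_0 maps an edge to its endpoints' difference, ∂[p,q] = q − p.
The resulting 9×27 matrix has rank 8, and its Smith normal form has invariant factors (1,1,1,1,1,1,1,1).

∂_2: C_2 → C_1 acts by ∂[p,q,r] = [q,r] − [p,r] + [p,q]. For instance
  ∂dhi = hi − di + dh,
  ∂abh = bh − ah + ab.
The resulting 27×18 matrix has rank 17, and its Smith normal form has invariant factors (1,1,1,1,1,1,1,1,1,1,1,1,1,1,1,1,1).

Computing H_k = (kernel of ∂_k) / (image of ∂_{k+1}):

  H_0: rank C_0 − rank ∂_1 = 9 − 8 = 1, and the invariant factors of ∂_1 are all 1, so H_0 = Z.

H_0 = Z.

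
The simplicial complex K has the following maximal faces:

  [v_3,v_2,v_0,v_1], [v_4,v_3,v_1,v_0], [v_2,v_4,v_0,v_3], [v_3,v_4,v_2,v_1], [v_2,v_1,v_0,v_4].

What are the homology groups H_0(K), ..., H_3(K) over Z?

Fix the vertex order v_0 < v_1 < v_2 < v_3 < v_4 and write every simplex with vertices in increasing order. Then dim K = 3 and the simplices of K are:

  0-simplices (5): [v_0], [v_1], [v_2], [v_3], [v_4]
  1-simplices (10): [v_0,v_1], [v_0,v_2], [v_0,v_3], [v_0,v_4], [v_1,v_2], [v_1,v_3], [v_1,v_4], [v_2,v_3], [v_2,v_4], [v_3,v_4]
  2-simplices (10): [v_0,v_1,v_2], [v_0,v_1,v_3], [v_0,v_1,v_4], [v_0,v_2,v_3], [v_0,v_2,v_4], [v_0,v_3,v_4], [v_1,v_2,v_3], [v_1,v_2,v_4], [v_1,v_3,v_4], [v_2,v_3,v_4]
  3-simplices (5): [v_0,v_1,v_2,v_3], [v_0,v_1,v_2,v_4], [v_0,v_1,v_3,v_4], [v_0,v_2,v_3,v_4], [v_1,v_2,v_3,v_4]

so the chain groups are C_0 ≅ Z^5, C_1 ≅ Z^10, C_2 ≅ Z^10, C_3 ≅ Z^5.

Boundary ∂_1: C_1 → C_0 is given by ∂[p,q] = [q] − [p]. For instance
  ∂[v_2,v_3] = [v_3] − [v_2].
As a 5×10 matrix over Z this has rank 4, with invariant factors (1,1,1,1).

∂_2: C_2 → C_1 sends each 2-simplex [p,q,r] to [q,r] − [p,r] + [p,q]. For instance
  ∂[v_0,v_2,v_4] = [v_2,v_4] − [v_0,v_4] + [v_0,v_2],
  ∂[v_0,v_1,v_3] = [v_1,v_3] − [v_0,v_3] + [v_0,v_1].
The 10×10 boundary matrix has rank 6 and Smith normal form diag(1,1,1,1,1,1).

The boundary map ∂_3: C_3 → C_2 sends each 3-simplex σ to the alternating sum Σ_i (−1)^i (σ with its i-th vertex removed). For instance
  ∂[v_0,v_2,v_3,v_4] = [v_2,v_3,v_4] − [v_0,v_3,v_4] + [v_0,v_2,v_4] − [v_0,v_2,v_3],
  ∂[v_0,v_1,v_3,v_4] = [v_1,v_3,v_4] − [v_0,v_3,v_4] + [v_0,v_1,v_4] − [v_0,v_1,v_3].
This gives a 10×5 integer matrix of rank 4; reducing to Smith normal form yields diagonal entries (1,1,1,1).

Reading off H_k = ker ∂_k / im ∂_{k+1}:

  H_0: rank C_0 − rank ∂_1 = 5 − 4 = 1, and the invariant factors of ∂_1 are all 1, so H_0 = Z.
  H_1: rank ker ∂_1 − rank ∂_2 = (10 − 4) − 6 = 0, and the invariant factors of ∂_2 are all 1, so H_1 = 0.
  H_2: rank ker ∂_2 − rank ∂_3 = (10 − 6) − 4 = 0, and the invariant factors of ∂_3 are all 1, so H_2 = 0.
  H_3: rank ker ∂_3 − rank ∂_4 = (5 − 4) − 0 = 1, and there is no ∂_4, so H_3 = Z.

H_0 ≅ Z,  H_1 = 0,  H_2 = 0,  H_3 ≅ Z.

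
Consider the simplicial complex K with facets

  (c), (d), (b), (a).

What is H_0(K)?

H_0 ≅ Z^4.

Order the vertices as a < b < c < d. Listing each simplex with vertices in this order, K has dimension 0 with simplices:

  0-simplices (4): a, b, c, d

Hence C_0 ≅ Z^4.

From H_k ≅ ker(∂_k) / im(∂_{k+1}) we obtain:

  H_0: rank C_0 − rank ∂_1 = 4 − 0 = 4, and there is no ∂_1, so H_0 ≅ Z^4.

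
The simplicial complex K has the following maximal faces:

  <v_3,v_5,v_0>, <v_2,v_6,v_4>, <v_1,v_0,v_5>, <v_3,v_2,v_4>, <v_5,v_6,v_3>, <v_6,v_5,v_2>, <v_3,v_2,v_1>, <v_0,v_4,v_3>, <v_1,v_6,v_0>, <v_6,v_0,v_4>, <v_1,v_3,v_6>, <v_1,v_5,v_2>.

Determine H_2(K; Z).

H_2 ≅ 0.

Order the vertices as v_0 < v_1 < v_2 < v_3 < v_4 < v_5 < v_6. Listing each simplex with vertices in this order, K has dimension 2 with simplices:

  0-simplices (7): [v_0], [v_1], [v_2], [v_3], [v_4], [v_5], [v_6]
  1-simplices (18): (18 of them)
  2-simplices (12): (12 of them)

so the chain groups are C_0 ≅ Z^7, C_1 ≅ Z^18, C_2 ≅ Z^12.

The boundary map ∂_1: C_1 → C_0 sends each edge [p,q] (with p < q) to q − p. For instance
  ∂[v_3,v_5] = [v_5] − [v_3].
The resulting 7×18 matrix has rank 6, and its Smith normal form has invariant factors (1,1,1,1,1,1).

∂_2: C_2 → C_1 maps a triangle to the signed sum of its edges. For instance
  ∂[v_0,v_4,v_6] = [v_4,v_6] − [v_0,v_6] + [v_0,v_4],
  ∂[v_0,v_1,v_5] = [v_1,v_5] − [v_0,v_5] + [v_0,v_1].
The 18×12 boundary matrix has rank 12 and Smith normal form diag(1,1,1,1,1,1,1,1,1,1,1,2).

Now H_k = ker ∂_k / im ∂_{k+1}, so:

  H_2: rank ker ∂_2 − rank ∂_3 = (12 − 12) − 0 = 0, and there is no ∂_3, so H_2 = 0.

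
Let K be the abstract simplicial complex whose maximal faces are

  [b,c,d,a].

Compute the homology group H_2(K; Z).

H_2 = 0.

Fix the vertex order a < b < c < d and write every simplex with vertices in increasing order. Then dim K = 3 and the simplices of K are:

  0-simplices (4): a, b, c, d
  1-simplices (6): ab, ac, ad, bc, bd, cd
  2-simplices (4): abc, abd, acd, bcd
  3-simplices (1): abcd

giving chain groups C_0 ≅ Z^4, C_1 ≅ Z^6, C_2 ≅ Z^4, C_3 ≅ Z^1.

∂_1: C_1 → C_0 maps an edge to its endpoints' difference, ∂[p,q] = q − p. For instance
  ∂bd = d − b.
The resulting 4×6 matrix has rank 3, and its Smith normal form has invariant factors (1,1,1).

Boundary ∂_2: C_2 → C_1 maps a triangle to the signed sum of its edges. For instance
  ∂bcd = cd − bd + bc,
  ∂abd = bd − ad + ab.
As a 6×4 matrix over Z this has rank 3, with invariant factors (1,1,1).

The boundary map ∂_3: C_3 → C_2 sends each 3-simplex σ to the alternating sum Σ_i (−1)^i (σ with its i-th vertex removed). For instance
  ∂abcd = bcd − acd + abd − abc.
The resulting 4×1 matrix has rank 1, and its Smith normal form has invariant factors (1).

From H_k ≅ ker(∂_k) / im(∂_{k+1}) we obtain:

  H_2: rank ker ∂_2 − rank ∂_3 = (4 − 3) − 1 = 0, and the invariant factors of ∂_3 are all 1, so H_2 ≅ 0.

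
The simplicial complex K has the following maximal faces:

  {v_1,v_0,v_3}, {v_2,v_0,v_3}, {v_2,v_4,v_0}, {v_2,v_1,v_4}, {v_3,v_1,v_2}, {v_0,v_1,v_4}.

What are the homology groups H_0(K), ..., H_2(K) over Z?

Fix the vertex order v_0 < v_1 < v_2 < v_3 < v_4 and write every simplex with vertices in increasing order. Then dim K = 2 and the simplices of K are:

  0-simplices (5): [v_0], [v_1], [v_2], [v_3], [v_4]
  1-simplices (9): [v_0,v_1], [v_0,v_2], [v_0,v_3], [v_0,v_4], [v_1,v_2], [v_1,v_3], [v_1,v_4], [v_2,v_3], [v_2,v_4]
  2-simplices (6): [v_0,v_1,v_3], [v_0,v_1,v_4], [v_0,v_2,v_3], [v_0,v_2,v_4], [v_1,v_2,v_3], [v_1,v_2,v_4]

so the chain groups are C_0 ≅ Z^5, C_1 ≅ Z^9, C_2 ≅ Z^6.

∂_1: C_1 → C_0 is given by ∂[p,q] = [q] − [p].
This gives a 5×9 integer matrix of rank 4; reducing to Smith normal form yields diagonal entries (1,1,1,1).

Boundary ∂_2: C_2 → C_1 sends each 2-simplex [p,q,r] to [q,r] − [p,r] + [p,q]. For instance
  ∂[v_1,v_2,v_4] = [v_2,v_4] − [v_1,v_4] + [v_1,v_2],
  ∂[v_0,v_1,v_3] = [v_1,v_3] − [v_0,v_3] + [v_0,v_1].
As a 9×6 matrix over Z this has rank 5, with invariant factors (1,1,1,1,1).

Now H_k = ker ∂_k / im ∂_{k+1}, so:

  H_0: rank C_0 − rank ∂_1 = 5 − 4 = 1, and the invariant factors of ∂_1 are all 1, so H_0 ≅ Z.
  H_1: rank ker ∂_1 − rank ∂_2 = (9 − 4) − 5 = 0, and the invariant factors of ∂_2 are all 1, so H_1 ≅ 0.
  H_2: rank ker ∂_2 − rank ∂_3 = (6 − 5) − 0 = 1, and there is no ∂_3, so H_2 ≅ Z.

(K is a triangulation of the 2-sphere S^2.)

H_0 ≅ Z,  H_1 = 0,  H_2 ≅ Z.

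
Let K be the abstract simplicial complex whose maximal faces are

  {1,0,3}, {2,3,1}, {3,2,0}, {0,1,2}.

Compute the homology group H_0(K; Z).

H_0 = Z.

Fix the vertex order 0 < 1 < 2 < 3 and write every simplex with vertices in increasing order. Then dim K = 2 and the simplices of K are:

  0-simplices (4): [0], [1], [2], [3]
  1-simplices (6): [0,1], [0,2], [0,3], [1,2], [1,3], [2,3]
  2-simplices (4): [0,1,2], [0,1,3], [0,2,3], [1,2,3]

so the chain groups are C_0 ≅ Z^4, C_1 ≅ Z^6, C_2 ≅ Z^4.

The boundary map ∂_1: C_1 → C_0 maps an edge to its endpoints' difference, ∂[p,q] = q − p.
The resulting 4×6 matrix has rank 3, and its Smith normal form has invariant factors (1,1,1).

The boundary map ∂_2: C_2 → C_1 acts by ∂[p,q,r] = [q,r] − [p,r] + [p,q]. For instance
  ∂[0,2,3] = [2,3] − [0,3] + [0,2],
  ∂[1,2,3] = [2,3] − [1,3] + [1,2].
This gives a 6×4 integer matrix of rank 3; reducing to Smith normal form yields diagonal entries (1,1,1).

Now H_k = ker ∂_k / im ∂_{k+1}, so:

  H_0: rank C_0 − rank ∂_1 = 4 − 3 = 1, and the invariant factors of ∂_1 are all 1, so H_0 ≅ Z.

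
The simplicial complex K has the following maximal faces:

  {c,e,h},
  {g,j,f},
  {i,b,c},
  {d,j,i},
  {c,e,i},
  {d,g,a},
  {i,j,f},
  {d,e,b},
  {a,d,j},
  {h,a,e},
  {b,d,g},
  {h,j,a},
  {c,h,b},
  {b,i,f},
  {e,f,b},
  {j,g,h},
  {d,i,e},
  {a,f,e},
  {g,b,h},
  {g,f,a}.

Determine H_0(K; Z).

H_0 = Z.

Take the total order a < b < c < d < e < f < g < h < i < j on the vertex set. Then K (dimension 2) consists of the simplices:

  0-simplices (10): a, b, c, d, e, f, g, h, i, j
  1-simplices (30): ad, ae, af, ag, ah, aj, bc, bd, be, bf, bg, bh, bi, ce, ch, ci, de, dg, di, dj, ef, eh, ei, fg, fi, fj, gh, gj, hj, ij
  2-simplices (20): adg, adj, aef, aeh, afg, ahj, bch, bci, bde, bdg, bef, bfi, bgh, ceh, cei, dei, dij, fgj, fij, ghj

so the chain groups are C_0 ≅ Z^10, C_1 ≅ Z^30, C_2 ≅ Z^20.

∂_1: C_1 → C_0 maps an edge to its endpoints' difference, ∂[p,q] = q − p. For instance
  ∂af = f − a.
As a 10×30 matrix over Z this has rank 9, with invariant factors (1,1,1,1,1,1,1,1,1).

Boundary ∂_2: C_2 → C_1 acts by ∂[p,q,r] = [q,r] − [p,r] + [p,q]. For instance
  ∂ahj = hj − aj + ah,
  ∂dij = ij − dj + di.
The resulting 30×20 matrix has rank 20, and its Smith normal form has invariant factors (1,1,1,1,1,1,1,1,1,1,1,1,1,1,1,1,1,1,1,2).

Now H_k = ker ∂_k / im ∂_{k+1}, so:

  H_0: rank C_0 − rank ∂_1 = 10 − 9 = 1, and the invariant factors of ∂_1 are all 1, so H_0 = Z.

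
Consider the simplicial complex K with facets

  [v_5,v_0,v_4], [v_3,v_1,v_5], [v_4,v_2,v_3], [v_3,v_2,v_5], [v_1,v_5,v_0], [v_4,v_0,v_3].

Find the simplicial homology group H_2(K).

We work with the vertex ordering v_0 < v_1 < v_2 < v_3 < v_4 < v_5. The simplices of K, each written with vertices in increasing order, are:

  0-simplices (6): [v_0], [v_1], [v_2], [v_3], [v_4], [v_5]
  1-simplices (12): [v_0,v_1], [v_0,v_3], [v_0,v_4], [v_0,v_5], [v_1,v_3], [v_1,v_5], [v_2,v_3], [v_2,v_4], [v_2,v_5], [v_3,v_4], [v_3,v_5], [v_4,v_5]
  2-simplices (6): [v_0,v_1,v_5], [v_0,v_3,v_4], [v_0,v_4,v_5], [v_1,v_3,v_5], [v_2,v_3,v_4], [v_2,v_3,v_5]

giving chain groups C_0 ≅ Z^6, C_1 ≅ Z^12, C_2 ≅ Z^6.

The boundary map ∂_1: C_1 → C_0 sends each edge [p,q] (with p < q) to q − p. For instance
  ∂[v_3,v_5] = [v_5] − [v_3].
As a 6×12 matrix over Z this has rank 5, with invariant factors (1,1,1,1,1).

Boundary ∂_2: C_2 → C_1 sends each 2-simplex [p,q,r] to [q,r] − [p,r] + [p,q]. For instance
  ∂[v_0,v_4,v_5] = [v_4,v_5] − [v_0,v_5] + [v_0,v_4],
  ∂[v_0,v_1,v_5] = [v_1,v_5] − [v_0,v_5] + [v_0,v_1].
The resulting 12×6 matrix has rank 6, and its Smith normal form has invariant factors (1,1,1,1,1,1).

Computing H_k = (kernel of ∂_k) / (image of ∂_{k+1}):

  H_2: rank ker ∂_2 − rank ∂_3 = (6 − 6) − 0 = 0, and there is no ∂_3, so H_2 ≅ 0.

H_2 = 0.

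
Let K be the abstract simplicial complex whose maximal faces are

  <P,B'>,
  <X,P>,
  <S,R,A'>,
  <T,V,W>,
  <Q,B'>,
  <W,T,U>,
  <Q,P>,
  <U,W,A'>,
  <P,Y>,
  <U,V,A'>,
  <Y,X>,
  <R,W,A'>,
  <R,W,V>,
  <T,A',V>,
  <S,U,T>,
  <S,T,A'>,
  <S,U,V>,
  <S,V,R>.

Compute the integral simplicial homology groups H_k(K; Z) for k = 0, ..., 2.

K has 12 vertices, 24 edges, 12 triangles.
rank ∂_0 = 0, rank ∂_1 = 10 ⇒ b_0 = 12 − 0 − 10 = 2; all invariant factors of ∂_1 are 1 so no torsion. So H_0 = Z^2.
rank ∂_1 = 10, rank ∂_2 = 12 ⇒ b_1 = 24 − 10 − 12 = 2; ∂_2 has invariant factor(s) [2] giving torsion. So H_1 = Z^2 ⊕ Z/2.
rank ∂_2 = 12, rank ∂_3 = 0 ⇒ b_2 = 12 − 12 − 0 = 0. So H_2 = 0.

H_0 ≅ Z^2,  H_1 ≅ Z^2 ⊕ Z/2,  H_2 = 0.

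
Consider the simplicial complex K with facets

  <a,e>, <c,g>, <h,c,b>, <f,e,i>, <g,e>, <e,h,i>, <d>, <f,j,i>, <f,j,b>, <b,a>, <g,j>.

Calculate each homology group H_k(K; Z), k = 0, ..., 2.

H_0 = Z^2,  H_1 = Z^4,  H_2 = 0.

Order the vertices as a < b < c < d < e < f < g < h < i < j. Listing each simplex with vertices in this order, K has dimension 2 with simplices:

  0-simplices (10): a, b, c, d, e, f, g, h, i, j
  1-simplices (17): ab, ae, bc, bf, bh, bj, cg, ch, ef, eg, eh, ei, fi, fj, gj, hi, ij
  2-simplices (5): bch, bfj, efi, ehi, fij

giving chain groups C_0 ≅ Z^10, C_1 ≅ Z^17, C_2 ≅ Z^5.

Boundary ∂_1: C_1 → C_0 is given by ∂[p,q] = [q] − [p].
As a 10×17 matrix over Z this has rank 8, with invariant factors (1,1,1,1,1,1,1,1).

∂_2: C_2 → C_1 sends each 2-simplex [p,q,r] to [q,r] − [p,r] + [p,q]. For instance
  ∂fij = ij − fj + fi,
  ∂efi = fi − ei + ef.
The 17×5 boundary matrix has rank 5 and Smith normal form diag(1,1,1,1,1).

Now H_k = ker ∂_k / im ∂_{k+1}, so:

  H_0: rank C_0 − rank ∂_1 = 10 − 8 = 2, and the invariant factors of ∂_1 are all 1, so H_0 ≅ Z^2.
  H_1: rank ker ∂_1 − rank ∂_2 = (17 − 8) − 5 = 4, and the invariant factors of ∂_2 are all 1, so H_1 ≅ Z^4.
  H_2: rank ker ∂_2 − rank ∂_3 = (5 − 5) − 0 = 0, and there is no ∂_3, so H_2 ≅ 0.

As a check, the Euler characteristic is 10 − 17 + 5 = -2, which agrees with 2 − 4 + 0 = -2.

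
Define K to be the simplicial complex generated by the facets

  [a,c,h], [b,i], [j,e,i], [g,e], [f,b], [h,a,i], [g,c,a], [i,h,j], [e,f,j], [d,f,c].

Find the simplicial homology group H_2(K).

H_2 ≅ 0.

Fix the vertex order a < b < c < d < e < f < g < h < i < j and write every simplex with vertices in increasing order. Then dim K = 2 and the simplices of K are:

  0-simplices (10): a, b, c, d, e, f, g, h, i, j
  1-simplices (19): ac, ag, ah, ai, bf, bi, cd, cf, cg, ch, df, ef, eg, ei, ej, fj, hi, hj, ij
  2-simplices (7): acg, ach, ahi, cdf, efj, eij, hij

Hence C_0 ≅ Z^10, C_1 ≅ Z^19, C_2 ≅ Z^7.

Boundary ∂_1: C_1 → C_0 is given by ∂[p,q] = [q] − [p]. For instance
  ∂cg = g − c.
This gives a 10×19 integer matrix of rank 9; reducing to Smith normal form yields diagonal entries (1,1,1,1,1,1,1,1,1).

Boundary ∂_2: C_2 → C_1 acts by ∂[p,q,r] = [q,r] − [p,r] + [p,q]. For instance
  ∂efj = fj − ej + ef,
  ∂eij = ij − ej + ei.
This gives a 19×7 integer matrix of rank 7; reducing to Smith normal form yields diagonal entries (1,1,1,1,1,1,1).

Now H_k = ker ∂_k / im ∂_{k+1}, so:

  H_2: rank ker ∂_2 − rank ∂_3 = (7 − 7) − 0 = 0, and there is no ∂_3, so H_2 = 0.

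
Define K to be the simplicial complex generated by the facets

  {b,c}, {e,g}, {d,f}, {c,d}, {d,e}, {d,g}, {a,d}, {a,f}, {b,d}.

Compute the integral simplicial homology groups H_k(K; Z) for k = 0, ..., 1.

H_0 ≅ Z,  H_1 ≅ Z^3.

Fix the vertex order a < b < c < d < e < f < g and write every simplex with vertices in increasing order. Then dim K = 1 and the simplices of K are:

  0-simplices (7): a, b, c, d, e, f, g
  1-simplices (9): ad, af, bc, bd, cd, de, df, dg, eg

Hence C_0 ≅ Z^7, C_1 ≅ Z^9.

Boundary ∂_1: C_1 → C_0 is given by ∂[p,q] = [q] − [p].
The 7×9 boundary matrix has rank 6 and Smith normal form diag(1,1,1,1,1,1).

From H_k ≅ ker(∂_k) / im(∂_{k+1}) we obtain:

  H_0: rank C_0 − rank ∂_1 = 7 − 6 = 1, and the invariant factors of ∂_1 are all 1, so H_0 ≅ Z.
  H_1: rank ker ∂_1 − rank ∂_2 = (9 − 6) − 0 = 3, and there is no ∂_2, so H_1 ≅ Z^3.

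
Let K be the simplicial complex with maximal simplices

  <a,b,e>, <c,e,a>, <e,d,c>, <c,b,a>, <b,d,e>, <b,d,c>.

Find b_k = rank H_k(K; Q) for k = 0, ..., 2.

b_0 = 1, b_1 = 0, b_2 = 1.

Order the vertices as a < b < c < d < e. Listing each simplex with vertices in this order, K has dimension 2 with simplices:

  0-simplices (5): a, b, c, d, e
  1-simplices (9): ab, ac, ae, bc, bd, be, cd, ce, de
  2-simplices (6): abc, abe, ace, bcd, bde, cde

so the chain groups are C_0 ≅ Z^5, C_1 ≅ Z^9, C_2 ≅ Z^6.

∂_1: C_1 → C_0 is given by ∂[p,q] = [q] − [p]. For instance
  ∂cd = d − c.
As a 5×9 matrix over Z this has rank 4, with invariant factors (1,1,1,1).

The boundary map ∂_2: C_2 → C_1 acts by ∂[p,q,r] = [q,r] − [p,r] + [p,q]. For instance
  ∂cde = de − ce + cd,
  ∂bde = de − be + bd.
As a 9×6 matrix over Z this has rank 5, with invariant factors (1,1,1,1,1).

Computing H_k = (kernel of ∂_k) / (image of ∂_{k+1}):

  H_0: rank C_0 − rank ∂_1 = 5 − 4 = 1, and the invariant factors of ∂_1 are all 1, so H_0 = Z.
  H_1: rank ker ∂_1 − rank ∂_2 = (9 − 4) − 5 = 0, and the invariant factors of ∂_2 are all 1, so H_1 = 0.
  H_2: rank ker ∂_2 − rank ∂_3 = (6 − 5) − 0 = 1, and there is no ∂_3, so H_2 = Z.

(K is a triangulation of the 2-sphere S^2.)

Hence the Betti numbers are b_0 = 1, b_1 = 0, b_2 = 1.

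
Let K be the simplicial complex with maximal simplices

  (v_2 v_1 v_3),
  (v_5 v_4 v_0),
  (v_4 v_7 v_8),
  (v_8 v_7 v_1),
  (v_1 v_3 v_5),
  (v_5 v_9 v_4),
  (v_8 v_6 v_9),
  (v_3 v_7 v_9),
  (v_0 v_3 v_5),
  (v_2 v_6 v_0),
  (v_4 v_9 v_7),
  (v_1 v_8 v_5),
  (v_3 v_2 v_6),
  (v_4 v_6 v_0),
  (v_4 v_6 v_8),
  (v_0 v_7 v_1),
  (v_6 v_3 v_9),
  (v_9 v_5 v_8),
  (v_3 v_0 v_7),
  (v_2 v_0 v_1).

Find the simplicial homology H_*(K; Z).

Take the total order v_0 < v_1 < v_2 < v_3 < v_4 < v_5 < v_6 < v_7 < v_8 < v_9 on the vertex set. Then K (dimension 2) consists of the simplices:

  0-simplices (10): [v_0], [v_1], [v_2], [v_3], [v_4], [v_5], [v_6], [v_7], [v_8], [v_9]
  1-simplices (30): (30 of them)
  2-simplices (20): (20 of them)

giving chain groups C_0 ≅ Z^10, C_1 ≅ Z^30, C_2 ≅ Z^20.

The boundary map ∂_1: C_1 → C_0 maps an edge to its endpoints' difference, ∂[p,q] = q − p. For instance
  ∂[v_0,v_3] = [v_3] − [v_0].
The resulting 10×30 matrix has rank 9, and its Smith normal form has invariant factors (1,1,1,1,1,1,1,1,1).

Boundary ∂_2: C_2 → C_1 maps a triangle to the signed sum of its edges. For instance
  ∂[v_6,v_8,v_9] = [v_8,v_9] − [v_6,v_9] + [v_6,v_8],
  ∂[v_4,v_7,v_9] = [v_7,v_9] − [v_4,v_9] + [v_4,v_7].
The resulting 30×20 matrix has rank 20, and its Smith normal form has invariant factors (1,1,1,1,1,1,1,1,1,1,1,1,1,1,1,1,1,1,1,2).

From H_k ≅ ker(∂_k) / im(∂_{k+1}) we obtain:

  H_0: rank C_0 − rank ∂_1 = 10 − 9 = 1, and the invariant factors of ∂_1 are all 1, so H_0 = Z.
  H_1: rank ker ∂_1 − rank ∂_2 = (30 − 9) − 20 = 1, and ∂_2 has invariant factor 2 > 1, so H_1 = Z ⊕ Z/2.
  H_2: rank ker ∂_2 − rank ∂_3 = (20 − 20) − 0 = 0, and there is no ∂_3, so H_2 = 0.

H_0 = Z,  H_1 = Z ⊕ Z/2,  H_2 = 0.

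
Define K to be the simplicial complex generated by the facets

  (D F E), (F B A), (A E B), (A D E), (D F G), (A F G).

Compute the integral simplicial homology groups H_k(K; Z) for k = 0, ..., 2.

H_0 = Z,  H_1 = Z,  H_2 = 0.

Order the vertices as A < B < D < E < F < G. Listing each simplex with vertices in this order, K has dimension 2 with simplices:

  0-simplices (6): A, B, D, E, F, G
  1-simplices (12): AB, AD, AE, AF, AG, BE, BF, DE, DF, DG, EF, FG
  2-simplices (6): ABE, ABF, ADE, AFG, DEF, DFG

Hence C_0 ≅ Z^6, C_1 ≅ Z^12, C_2 ≅ Z^6.

∂_1: C_1 → C_0 is given by ∂[p,q] = [q] − [p]. For instance
  ∂BF = F − B.
The resulting 6×12 matrix has rank 5, and its Smith normal form has invariant factors (1,1,1,1,1).

Boundary ∂_2: C_2 → C_1 sends each 2-simplex [p,q,r] to [q,r] − [p,r] + [p,q]. For instance
  ∂ABF = BF − AF + AB,
  ∂ADE = DE − AE + AD.
The resulting 12×6 matrix has rank 6, and its Smith normal form has invariant factors (1,1,1,1,1,1).

Computing H_k = (kernel of ∂_k) / (image of ∂_{k+1}):

  H_0: rank C_0 − rank ∂_1 = 6 − 5 = 1, and the invariant factors of ∂_1 are all 1, so H_0 = Z.
  H_1: rank ker ∂_1 − rank ∂_2 = (12 − 5) − 6 = 1, and the invariant factors of ∂_2 are all 1, so H_1 = Z.
  H_2: rank ker ∂_2 − rank ∂_3 = (6 − 6) − 0 = 0, and there is no ∂_3, so H_2 = 0.

(K is a triangulation of the cylinder S^1 x I.)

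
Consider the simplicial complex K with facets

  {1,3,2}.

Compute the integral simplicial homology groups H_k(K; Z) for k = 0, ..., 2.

Order the vertices as 1 < 2 < 3. Listing each simplex with vertices in this order, K has dimension 2 with simplices:

  0-simplices (3): [1], [2], [3]
  1-simplices (3): [1,2], [1,3], [2,3]
  2-simplices (1): [1,2,3]

Hence C_0 ≅ Z^3, C_1 ≅ Z^3, C_2 ≅ Z^1.

∂_1: C_1 → C_0 maps an edge to its endpoints' difference, ∂[p,q] = q − p. For instance
  ∂[1,3] = [3] − [1].
The resulting 3×3 matrix has rank 2, and its Smith normal form has invariant factors (1,1).

Boundary ∂_2: C_2 → C_1 acts by ∂[p,q,r] = [q,r] − [p,r] + [p,q]. For instance
  ∂[1,2,3] = [2,3] − [1,3] + [1,2].
The 3×1 boundary matrix has rank 1 and Smith normal form diag(1).

Reading off H_k = ker ∂_k / im ∂_{k+1}:

  H_0: rank C_0 − rank ∂_1 = 3 − 2 = 1, and the invariant factors of ∂_1 are all 1, so H_0 = Z.
  H_1: rank ker ∂_1 − rank ∂_2 = (3 − 2) − 1 = 0, and the invariant factors of ∂_2 are all 1, so H_1 = 0.
  H_2: rank ker ∂_2 − rank ∂_3 = (1 − 1) − 0 = 0, and there is no ∂_3, so H_2 = 0.

As a check, the Euler characteristic is 3 − 3 + 1 = 1, which agrees with 1 − 0 + 0 = 1.

H_0 ≅ Z,  H_1 = 0,  H_2 = 0.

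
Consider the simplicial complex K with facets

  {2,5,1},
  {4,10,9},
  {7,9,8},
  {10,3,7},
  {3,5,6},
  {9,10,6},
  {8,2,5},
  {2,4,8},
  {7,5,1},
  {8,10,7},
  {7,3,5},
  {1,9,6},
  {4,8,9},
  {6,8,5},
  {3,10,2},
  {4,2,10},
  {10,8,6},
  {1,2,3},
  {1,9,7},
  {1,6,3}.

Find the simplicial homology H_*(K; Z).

H_0 = Z,  H_1 = Z ⊕ Z/2Z,  H_2 = 0.

Take the total order 1 < 2 < 3 < 4 < 5 < 6 < 7 < 8 < 9 < 10 on the vertex set. Then K (dimension 2) consists of the simplices:

  0-simplices (10): [1], [2], [3], [4], [5], [6], [7], [8], [9], [10]
  1-simplices (30): (30 of them)
  2-simplices (20): (20 of them)

so the chain groups are C_0 ≅ Z^10, C_1 ≅ Z^30, C_2 ≅ Z^20.

Boundary ∂_1: C_1 → C_0 maps an edge to its endpoints' difference, ∂[p,q] = q − p.
The 10×30 boundary matrix has rank 9 and Smith normal form diag(1,1,1,1,1,1,1,1,1).

∂_2: C_2 → C_1 acts by ∂[p,q,r] = [q,r] − [p,r] + [p,q]. For instance
  ∂[4,9,10] = [9,10] − [4,10] + [4,9],
  ∂[7,8,10] = [8,10] − [7,10] + [7,8].
The resulting 30×20 matrix has rank 20, and its Smith normal form has invariant factors (1,1,1,1,1,1,1,1,1,1,1,1,1,1,1,1,1,1,1,2).

Reading off H_k = ker ∂_k / im ∂_{k+1}:

  H_0: rank C_0 − rank ∂_1 = 10 − 9 = 1, and the invariant factors of ∂_1 are all 1, so H_0 ≅ Z.
  H_1: rank ker ∂_1 − rank ∂_2 = (30 − 9) − 20 = 1, and ∂_2 has invariant factor 2 > 1, so H_1 ≅ Z ⊕ Z/2Z.
  H_2: rank ker ∂_2 − rank ∂_3 = (20 − 20) − 0 = 0, and there is no ∂_3, so H_2 ≅ 0.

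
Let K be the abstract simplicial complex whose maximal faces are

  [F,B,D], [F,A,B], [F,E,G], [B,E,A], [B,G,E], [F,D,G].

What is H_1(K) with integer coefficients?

Take the total order A < B < D < E < F < G on the vertex set. Then K (dimension 2) consists of the simplices:

  0-simplices (6): A, B, D, E, F, G
  1-simplices (12): AB, AE, AF, BD, BE, BF, BG, DF, DG, EF, EG, FG
  2-simplices (6): ABE, ABF, BDF, BEG, DFG, EFG

so the chain groups are C_0 ≅ Z^6, C_1 ≅ Z^12, C_2 ≅ Z^6.

∂_1: C_1 → C_0 is given by ∂[p,q] = [q] − [p]. For instance
  ∂DF = F − D.
The resulting 6×12 matrix has rank 5, and its Smith normal form has invariant factors (1,1,1,1,1).

Boundary ∂_2: C_2 → C_1 sends each 2-simplex [p,q,r] to [q,r] − [p,r] + [p,q]. For instance
  ∂BEG = EG − BG + BE,
  ∂ABF = BF − AF + AB.
The 12×6 boundary matrix has rank 6 and Smith normal form diag(1,1,1,1,1,1).

Reading off H_k = ker ∂_k / im ∂_{k+1}:

  H_1: rank ker ∂_1 − rank ∂_2 = (12 − 5) − 6 = 1, and the invariant factors of ∂_2 are all 1, so H_1 = Z.

H_1 ≅ Z.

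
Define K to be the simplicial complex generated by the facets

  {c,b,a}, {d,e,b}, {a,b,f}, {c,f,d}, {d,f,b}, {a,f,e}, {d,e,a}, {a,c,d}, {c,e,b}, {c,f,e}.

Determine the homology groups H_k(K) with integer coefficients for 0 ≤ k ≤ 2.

H_0 = Z,  H_1 = Z/2,  H_2 = 0.

Order the vertices as a < b < c < d < e < f. Listing each simplex with vertices in this order, K has dimension 2 with simplices:

  0-simplices (6): a, b, c, d, e, f
  1-simplices (15): ab, ac, ad, ae, af, bc, bd, be, bf, cd, ce, cf, de, df, ef
  2-simplices (10): abc, abf, acd, ade, aef, bce, bde, bdf, cdf, cef

so the chain groups are C_0 ≅ Z^6, C_1 ≅ Z^15, C_2 ≅ Z^10.

Boundary ∂_1: C_1 → C_0 is given by ∂[p,q] = [q] − [p]. For instance
  ∂cd = d − c.
As a 6×15 matrix over Z this has rank 5, with invariant factors (1,1,1,1,1).

∂_2: C_2 → C_1 maps a triangle to the signed sum of its edges. For instance
  ∂abc = bc − ac + ab,
  ∂bde = de − be + bd.
As a 15×10 matrix over Z this has rank 10, with invariant factors (1,1,1,1,1,1,1,1,1,2).

Reading off H_k = ker ∂_k / im ∂_{k+1}:

  H_0: rank C_0 − rank ∂_1 = 6 − 5 = 1, and the invariant factors of ∂_1 are all 1, so H_0 ≅ Z.
  H_1: rank ker ∂_1 − rank ∂_2 = (15 − 5) − 10 = 0, and ∂_2 has invariant factor 2 > 1, so H_1 ≅ Z/2.
  H_2: rank ker ∂_2 − rank ∂_3 = (10 − 10) − 0 = 0, and there is no ∂_3, so H_2 ≅ 0.

As a check, the Euler characteristic is 6 − 15 + 10 = 1, which agrees with 1 − 0 + 0 = 1.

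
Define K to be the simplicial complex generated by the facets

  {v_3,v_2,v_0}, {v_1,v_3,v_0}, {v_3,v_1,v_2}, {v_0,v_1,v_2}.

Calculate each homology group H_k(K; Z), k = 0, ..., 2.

Take the total order v_0 < v_1 < v_2 < v_3 on the vertex set. Then K (dimension 2) consists of the simplices:

  0-simplices (4): [v_0], [v_1], [v_2], [v_3]
  1-simplices (6): [v_0,v_1], [v_0,v_2], [v_0,v_3], [v_1,v_2], [v_1,v_3], [v_2,v_3]
  2-simplices (4): [v_0,v_1,v_2], [v_0,v_1,v_3], [v_0,v_2,v_3], [v_1,v_2,v_3]

giving chain groups C_0 ≅ Z^4, C_1 ≅ Z^6, C_2 ≅ Z^4.

∂_1: C_1 → C_0 is given by ∂[p,q] = [q] − [p]. For instance
  ∂[v_0,v_2] = [v_2] − [v_0].
The 4×6 boundary matrix has rank 3 and Smith normal form diag(1,1,1).

Boundary ∂_2: C_2 → C_1 sends each 2-simplex [p,q,r] to [q,r] − [p,r] + [p,q]. For instance
  ∂[v_0,v_2,v_3] = [v_2,v_3] − [v_0,v_3] + [v_0,v_2],
  ∂[v_0,v_1,v_2] = [v_1,v_2] − [v_0,v_2] + [v_0,v_1].
The resulting 6×4 matrix has rank 3, and its Smith normal form has invariant factors (1,1,1).

Now H_k = ker ∂_k / im ∂_{k+1}, so:

  H_0: rank C_0 − rank ∂_1 = 4 − 3 = 1, and the invariant factors of ∂_1 are all 1, so H_0 ≅ Z.
  H_1: rank ker ∂_1 − rank ∂_2 = (6 − 3) − 3 = 0, and the invariant factors of ∂_2 are all 1, so H_1 ≅ 0.
  H_2: rank ker ∂_2 − rank ∂_3 = (4 − 3) − 0 = 1, and there is no ∂_3, so H_2 ≅ Z.

H_0 ≅ Z,  H_1 = 0,  H_2 ≅ Z.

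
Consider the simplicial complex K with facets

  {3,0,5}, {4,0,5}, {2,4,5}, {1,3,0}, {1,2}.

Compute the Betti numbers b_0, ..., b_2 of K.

Fix the vertex order 0 < 1 < 2 < 3 < 4 < 5 and write every simplex with vertices in increasing order. Then dim K = 2 and the simplices of K are:

  0-simplices (6): [0], [1], [2], [3], [4], [5]
  1-simplices (10): [0,1], [0,3], [0,4], [0,5], [1,2], [1,3], [2,4], [2,5], [3,5], [4,5]
  2-simplices (4): [0,1,3], [0,3,5], [0,4,5], [2,4,5]

giving chain groups C_0 ≅ Z^6, C_1 ≅ Z^10, C_2 ≅ Z^4.

Boundary ∂_1: C_1 → C_0 is given by ∂[p,q] = [q] − [p]. For instance
  ∂[1,2] = [2] − [1].
The 6×10 boundary matrix has rank 5 and Smith normal form diag(1,1,1,1,1).

Boundary ∂_2: C_2 → C_1 acts by ∂[p,q,r] = [q,r] − [p,r] + [p,q]. For instance
  ∂[2,4,5] = [4,5] − [2,5] + [2,4],
  ∂[0,4,5] = [4,5] − [0,5] + [0,4].
The 10×4 boundary matrix has rank 4 and Smith normal form diag(1,1,1,1).

From H_k ≅ ker(∂_k) / im(∂_{k+1}) we obtain:

  H_0: rank C_0 − rank ∂_1 = 6 − 5 = 1, and the invariant factors of ∂_1 are all 1, so H_0 = Z.
  H_1: rank ker ∂_1 − rank ∂_2 = (10 − 5) − 4 = 1, and the invariant factors of ∂_2 are all 1, so H_1 = Z.
  H_2: rank ker ∂_2 − rank ∂_3 = (4 − 4) − 0 = 0, and there is no ∂_3, so H_2 = 0.

Hence the Betti numbers are b_0 = 1, b_1 = 1, b_2 = 0.

b_0 = 1, b_1 = 1, b_2 = 0.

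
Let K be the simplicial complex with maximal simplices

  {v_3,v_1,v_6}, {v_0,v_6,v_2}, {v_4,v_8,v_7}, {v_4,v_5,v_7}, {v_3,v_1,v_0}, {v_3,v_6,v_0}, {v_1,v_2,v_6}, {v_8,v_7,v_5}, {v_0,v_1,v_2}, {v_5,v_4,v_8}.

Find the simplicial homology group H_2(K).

H_2 = Z^2.

Order the vertices as v_0 < v_1 < v_2 < v_3 < v_4 < v_5 < v_6 < v_7 < v_8. Listing each simplex with vertices in this order, K has dimension 2 with simplices:

  0-simplices (9): [v_0], [v_1], [v_2], [v_3], [v_4], [v_5], [v_6], [v_7], [v_8]
  1-simplices (15): (15 of them)
  2-simplices (10): [v_0,v_1,v_2], [v_0,v_1,v_3], [v_0,v_2,v_6], [v_0,v_3,v_6], [v_1,v_2,v_6], [v_1,v_3,v_6], [v_4,v_5,v_7], [v_4,v_5,v_8], [v_4,v_7,v_8], [v_5,v_7,v_8]

Hence C_0 ≅ Z^9, C_1 ≅ Z^15, C_2 ≅ Z^10.

Boundary ∂_1: C_1 → C_0 sends each edge [p,q] (with p < q) to q − p. For instance
  ∂[v_5,v_7] = [v_7] − [v_5].
As a 9×15 matrix over Z this has rank 7, with invariant factors (1,1,1,1,1,1,1).

∂_2: C_2 → C_1 sends each 2-simplex [p,q,r] to [q,r] − [p,r] + [p,q]. For instance
  ∂[v_4,v_7,v_8] = [v_7,v_8] − [v_4,v_8] + [v_4,v_7],
  ∂[v_1,v_2,v_6] = [v_2,v_6] − [v_1,v_6] + [v_1,v_2].
This gives a 15×10 integer matrix of rank 8; reducing to Smith normal form yields diagonal entries (1,1,1,1,1,1,1,1).

Computing H_k = (kernel of ∂_k) / (image of ∂_{k+1}):

  H_2: rank ker ∂_2 − rank ∂_3 = (10 − 8) − 0 = 2, and there is no ∂_3, so H_2 ≅ Z^2.

(K is a triangulation of the disjoint union of the 2-sphere S^2 and the 2-sphere S^2.)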